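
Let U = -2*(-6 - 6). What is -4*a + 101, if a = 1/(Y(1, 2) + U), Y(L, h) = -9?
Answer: 1511/15 ≈ 100.73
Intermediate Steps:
U = 24 (U = -2*(-12) = 24)
a = 1/15 (a = 1/(-9 + 24) = 1/15 ≈ 0.066667)
-4*a + 101 = -4*1/15 + 101 = -4/15 + 101 = 1511/15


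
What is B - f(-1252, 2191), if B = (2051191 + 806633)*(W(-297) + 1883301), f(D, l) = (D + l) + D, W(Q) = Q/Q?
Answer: 5382145655161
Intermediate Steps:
W(Q) = 1
f(D, l) = l + 2*D
B = 5382145654848 (B = (2051191 + 806633)*(1 + 1883301) = 2857824*1883302 = 5382145654848)
B - f(-1252, 2191) = 5382145654848 - (2191 + 2*(-1252)) = 5382145654848 - (2191 - 2504) = 5382145654848 - 1*(-313) = 5382145654848 + 313 = 5382145655161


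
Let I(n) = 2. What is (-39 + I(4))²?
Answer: 1369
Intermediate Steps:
(-39 + I(4))² = (-39 + 2)² = (-37)² = 1369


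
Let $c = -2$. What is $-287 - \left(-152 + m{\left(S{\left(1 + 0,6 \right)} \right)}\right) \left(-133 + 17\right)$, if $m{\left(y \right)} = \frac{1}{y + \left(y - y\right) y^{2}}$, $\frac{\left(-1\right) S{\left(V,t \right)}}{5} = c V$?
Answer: $- \frac{89537}{5} \approx -17907.0$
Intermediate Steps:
$S{\left(V,t \right)} = 10 V$ ($S{\left(V,t \right)} = - 5 \left(- 2 V\right) = 10 V$)
$m{\left(y \right)} = \frac{1}{y}$ ($m{\left(y \right)} = \frac{1}{y + 0 y^{2}} = \frac{1}{y + 0} = \frac{1}{y}$)
$-287 - \left(-152 + m{\left(S{\left(1 + 0,6 \right)} \right)}\right) \left(-133 + 17\right) = -287 - \left(-152 + \frac{1}{10 \left(1 + 0\right)}\right) \left(-133 + 17\right) = -287 - \left(-152 + \frac{1}{10 \cdot 1}\right) \left(-116\right) = -287 - \left(-152 + \frac{1}{10}\right) \left(-116\right) = -287 - \left(- \frac{1519}{10}\right) \left(-116\right) = -287 - \frac{88102}{5} = - \frac{89537}{5}$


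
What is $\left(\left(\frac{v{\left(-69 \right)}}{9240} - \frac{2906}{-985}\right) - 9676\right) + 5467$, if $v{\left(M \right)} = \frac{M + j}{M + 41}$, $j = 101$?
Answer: $- \frac{1339832980}{318549} \approx -4206.0$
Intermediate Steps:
$v{\left(M \right)} = \frac{101 + M}{41 + M}$ ($v{\left(M \right)} = \frac{M + 101}{M + 41} = \frac{101 + M}{41 + M}$)
$\left(\left(\frac{v{\left(-69 \right)}}{9240} - \frac{2906}{-985}\right) - 9676\right) + 5467 = \left(\left(\frac{\frac{1}{41 - 69} \left(101 - 69\right)}{9240} - \frac{2906}{-985}\right) - 9676\right) + 5467 = \left(\left(\frac{1}{-28} \cdot 32 \cdot \frac{1}{9240} - - \frac{2906}{985}\right) - 9676\right) + 5467 = \left(\left(\left(- \frac{1}{28}\right) 32 \cdot \frac{1}{9240} + \frac{2906}{985}\right) - 9676\right) + 5467 = \left(\left(\left(- \frac{8}{7}\right) \frac{1}{9240} + \frac{2906}{985}\right) - 9676\right) + 5467 = \left(\left(- \frac{1}{8085} + \frac{2906}{985}\right) - 9676\right) + 5467 = \left(\frac{939761}{318549} - 9676\right) + 5467 = - \frac{3081340363}{318549} + 5467 = - \frac{1339832980}{318549}$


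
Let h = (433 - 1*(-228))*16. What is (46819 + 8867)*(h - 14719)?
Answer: -230707098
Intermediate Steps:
h = 10576 (h = (433 + 228)*16 = 661*16 = 10576)
(46819 + 8867)*(h - 14719) = (46819 + 8867)*(10576 - 14719) = 55686*(-4143) = -230707098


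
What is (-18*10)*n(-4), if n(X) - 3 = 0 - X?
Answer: -1260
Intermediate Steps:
n(X) = 3 - X (n(X) = 3 + (0 - X) = 3 - X)
(-18*10)*n(-4) = (-18*10)*(3 - 1*(-4)) = -180*(3 + 4) = -180*7 = -1260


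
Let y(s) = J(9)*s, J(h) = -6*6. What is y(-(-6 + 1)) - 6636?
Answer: -6816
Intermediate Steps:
J(h) = -36
y(s) = -36*s
y(-(-6 + 1)) - 6636 = -(-36)*(-6 + 1) - 6636 = -(-36)*(-5) - 6636 = -36*5 - 6636 = -180 - 6636 = -6816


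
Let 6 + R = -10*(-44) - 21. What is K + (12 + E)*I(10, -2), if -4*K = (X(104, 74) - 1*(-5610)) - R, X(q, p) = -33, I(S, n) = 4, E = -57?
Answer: -1471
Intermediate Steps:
R = 413 (R = -6 + (-10*(-44) - 21) = -6 + (440 - 21) = -6 + 419 = 413)
K = -1291 (K = -((-33 - 1*(-5610)) - 1*413)/4 = -((-33 + 5610) - 413)/4 = -(5577 - 413)/4 = -1/4*5164 = -1291)
K + (12 + E)*I(10, -2) = -1291 + (12 - 57)*4 = -1291 - 45*4 = -1291 - 180 = -1471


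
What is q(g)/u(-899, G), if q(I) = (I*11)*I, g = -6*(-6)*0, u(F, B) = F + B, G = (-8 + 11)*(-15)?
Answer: 0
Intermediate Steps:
G = -45 (G = 3*(-15) = -45)
u(F, B) = B + F
g = 0 (g = 36*0 = 0)
q(I) = 11*I² (q(I) = (11*I)*I = 11*I²)
q(g)/u(-899, G) = (11*0²)/(-45 - 899) = (11*0)/(-944) = 0*(-1/944) = 0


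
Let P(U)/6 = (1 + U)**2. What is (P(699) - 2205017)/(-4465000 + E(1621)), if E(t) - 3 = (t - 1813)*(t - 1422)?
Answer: -734983/4503205 ≈ -0.16321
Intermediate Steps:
E(t) = 3 + (-1813 + t)*(-1422 + t) (E(t) = 3 + (t - 1813)*(t - 1422) = 3 + (-1813 + t)*(-1422 + t))
P(U) = 6*(1 + U)**2
(P(699) - 2205017)/(-4465000 + E(1621)) = (6*(1 + 699)**2 - 2205017)/(-4465000 + (2578089 + 1621**2 - 3235*1621)) = (6*700**2 - 2205017)/(-4465000 + (2578089 + 2627641 - 5243935)) = (6*490000 - 2205017)/(-4465000 - 38205) = (2940000 - 2205017)/(-4503205) = 734983*(-1/4503205) = -734983/4503205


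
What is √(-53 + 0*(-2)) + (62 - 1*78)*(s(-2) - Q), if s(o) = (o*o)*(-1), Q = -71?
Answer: -1072 + I*√53 ≈ -1072.0 + 7.2801*I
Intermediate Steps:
s(o) = -o² (s(o) = o²*(-1) = -o²)
√(-53 + 0*(-2)) + (62 - 1*78)*(s(-2) - Q) = √(-53 + 0*(-2)) + (62 - 1*78)*(-1*(-2)² - 1*(-71)) = √(-53 + 0) + (62 - 78)*(-1*4 + 71) = √(-53) - 16*(-4 + 71) = I*√53 - 16*67 = I*√53 - 1072 = -1072 + I*√53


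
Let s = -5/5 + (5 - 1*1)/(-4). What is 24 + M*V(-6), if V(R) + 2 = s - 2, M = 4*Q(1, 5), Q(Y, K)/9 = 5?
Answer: -1056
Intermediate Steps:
Q(Y, K) = 45 (Q(Y, K) = 9*5 = 45)
s = -2 (s = -5*⅕ + (5 - 1)*(-¼) = -1 + 4*(-¼) = -1 - 1 = -2)
M = 180 (M = 4*45 = 180)
V(R) = -6 (V(R) = -2 + (-2 - 2) = -2 - 4 = -6)
24 + M*V(-6) = 24 + 180*(-6) = 24 - 1080 = -1056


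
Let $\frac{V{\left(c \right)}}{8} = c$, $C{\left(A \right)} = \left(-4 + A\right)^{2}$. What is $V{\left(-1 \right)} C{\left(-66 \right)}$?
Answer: $-39200$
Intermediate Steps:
$V{\left(c \right)} = 8 c$
$V{\left(-1 \right)} C{\left(-66 \right)} = 8 \left(-1\right) \left(-4 - 66\right)^{2} = - 8 \left(-70\right)^{2} = \left(-8\right) 4900 = -39200$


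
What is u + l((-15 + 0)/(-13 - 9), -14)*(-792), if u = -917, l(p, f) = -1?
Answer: -125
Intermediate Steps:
u + l((-15 + 0)/(-13 - 9), -14)*(-792) = -917 - 1*(-792) = -917 + 792 = -125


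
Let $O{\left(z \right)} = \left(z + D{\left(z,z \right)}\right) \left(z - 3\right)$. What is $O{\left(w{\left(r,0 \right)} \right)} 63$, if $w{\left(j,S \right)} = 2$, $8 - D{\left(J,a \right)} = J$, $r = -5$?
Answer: $-504$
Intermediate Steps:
$D{\left(J,a \right)} = 8 - J$
$O{\left(z \right)} = -24 + 8 z$ ($O{\left(z \right)} = \left(z - \left(-8 + z\right)\right) \left(z - 3\right) = 8 \left(-3 + z\right) = -24 + 8 z$)
$O{\left(w{\left(r,0 \right)} \right)} 63 = \left(-24 + 8 \cdot 2\right) 63 = \left(-24 + 16\right) 63 = \left(-8\right) 63 = -504$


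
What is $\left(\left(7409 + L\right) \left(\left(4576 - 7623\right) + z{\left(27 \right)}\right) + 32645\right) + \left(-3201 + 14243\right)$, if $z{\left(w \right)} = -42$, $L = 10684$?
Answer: $-55845590$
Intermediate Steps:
$\left(\left(7409 + L\right) \left(\left(4576 - 7623\right) + z{\left(27 \right)}\right) + 32645\right) + \left(-3201 + 14243\right) = \left(\left(7409 + 10684\right) \left(\left(4576 - 7623\right) - 42\right) + 32645\right) + \left(-3201 + 14243\right) = \left(18093 \left(\left(4576 - 7623\right) - 42\right) + 32645\right) + 11042 = \left(18093 \left(-3047 - 42\right) + 32645\right) + 11042 = \left(18093 \left(-3089\right) + 32645\right) + 11042 = \left(-55889277 + 32645\right) + 11042 = -55856632 + 11042 = -55845590$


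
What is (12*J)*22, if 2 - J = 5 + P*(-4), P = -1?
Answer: -1848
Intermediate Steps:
J = -7 (J = 2 - (5 - 1*(-4)) = 2 - (5 + 4) = 2 - 1*9 = 2 - 9 = -7)
(12*J)*22 = (12*(-7))*22 = -84*22 = -1848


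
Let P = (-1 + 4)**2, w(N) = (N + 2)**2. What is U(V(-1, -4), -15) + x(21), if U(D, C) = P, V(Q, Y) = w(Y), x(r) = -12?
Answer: -3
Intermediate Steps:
w(N) = (2 + N)**2
V(Q, Y) = (2 + Y)**2
P = 9 (P = 3**2 = 9)
U(D, C) = 9
U(V(-1, -4), -15) + x(21) = 9 - 12 = -3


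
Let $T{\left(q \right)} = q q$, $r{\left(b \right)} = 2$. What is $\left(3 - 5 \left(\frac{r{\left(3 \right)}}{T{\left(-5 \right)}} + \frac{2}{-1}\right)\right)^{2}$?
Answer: $\frac{3969}{25} \approx 158.76$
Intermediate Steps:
$T{\left(q \right)} = q^{2}$
$\left(3 - 5 \left(\frac{r{\left(3 \right)}}{T{\left(-5 \right)}} + \frac{2}{-1}\right)\right)^{2} = \left(3 - 5 \left(\frac{2}{\left(-5\right)^{2}} + \frac{2}{-1}\right)\right)^{2} = \left(3 - 5 \left(\frac{2}{25} + 2 \left(-1\right)\right)\right)^{2} = \left(3 - 5 \left(2 \cdot \frac{1}{25} - 2\right)\right)^{2} = \left(3 - 5 \left(\frac{2}{25} - 2\right)\right)^{2} = \left(3 - - \frac{48}{5}\right)^{2} = \left(3 + \frac{48}{5}\right)^{2} = \left(\frac{63}{5}\right)^{2} = \frac{3969}{25}$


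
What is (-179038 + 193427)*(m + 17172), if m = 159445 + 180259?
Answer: 5135088764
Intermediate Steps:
m = 339704
(-179038 + 193427)*(m + 17172) = (-179038 + 193427)*(339704 + 17172) = 14389*356876 = 5135088764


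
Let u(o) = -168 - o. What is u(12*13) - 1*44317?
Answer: -44641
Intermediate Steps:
u(12*13) - 1*44317 = (-168 - 12*13) - 1*44317 = (-168 - 1*156) - 44317 = (-168 - 156) - 44317 = -324 - 44317 = -44641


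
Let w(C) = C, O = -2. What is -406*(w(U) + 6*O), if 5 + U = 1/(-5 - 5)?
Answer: 34713/5 ≈ 6942.6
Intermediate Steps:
U = -51/10 (U = -5 + 1/(-5 - 5) = -5 + 1/(-10) = -5 - ⅒ = -51/10 ≈ -5.1000)
-406*(w(U) + 6*O) = -406*(-51/10 + 6*(-2)) = -406*(-51/10 - 12) = -406*(-171/10) = 34713/5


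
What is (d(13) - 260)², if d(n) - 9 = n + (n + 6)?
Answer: 47961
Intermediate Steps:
d(n) = 15 + 2*n (d(n) = 9 + (n + (n + 6)) = 9 + (n + (6 + n)) = 9 + (6 + 2*n) = 15 + 2*n)
(d(13) - 260)² = ((15 + 2*13) - 260)² = ((15 + 26) - 260)² = (41 - 260)² = (-219)² = 47961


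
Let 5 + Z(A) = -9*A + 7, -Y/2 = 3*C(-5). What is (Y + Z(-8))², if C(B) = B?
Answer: 10816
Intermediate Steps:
Y = 30 (Y = -6*(-5) = -2*(-15) = 30)
Z(A) = 2 - 9*A (Z(A) = -5 + (-9*A + 7) = -5 + (7 - 9*A) = 2 - 9*A)
(Y + Z(-8))² = (30 + (2 - 9*(-8)))² = (30 + (2 + 72))² = (30 + 74)² = 104² = 10816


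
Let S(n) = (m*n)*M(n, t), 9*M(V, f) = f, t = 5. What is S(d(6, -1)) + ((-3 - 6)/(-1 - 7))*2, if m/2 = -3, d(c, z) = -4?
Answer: 187/12 ≈ 15.583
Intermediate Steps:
M(V, f) = f/9
m = -6 (m = 2*(-3) = -6)
S(n) = -10*n/3 (S(n) = (-6*n)*((⅑)*5) = -6*n*(5/9) = -10*n/3)
S(d(6, -1)) + ((-3 - 6)/(-1 - 7))*2 = -10/3*(-4) + ((-3 - 6)/(-1 - 7))*2 = 40/3 - 9/(-8)*2 = 40/3 - 9*(-⅛)*2 = 40/3 + (9/8)*2 = 40/3 + 9/4 = 187/12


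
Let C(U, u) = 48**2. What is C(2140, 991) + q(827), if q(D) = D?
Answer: 3131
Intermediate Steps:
C(U, u) = 2304
C(2140, 991) + q(827) = 2304 + 827 = 3131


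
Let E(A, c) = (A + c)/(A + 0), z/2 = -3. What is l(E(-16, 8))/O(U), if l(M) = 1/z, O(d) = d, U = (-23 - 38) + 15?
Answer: 1/276 ≈ 0.0036232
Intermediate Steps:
z = -6 (z = 2*(-3) = -6)
U = -46 (U = -61 + 15 = -46)
E(A, c) = (A + c)/A
l(M) = -⅙ (l(M) = 1/(-6) = -⅙)
l(E(-16, 8))/O(U) = -⅙/(-46) = -⅙*(-1/46) = 1/276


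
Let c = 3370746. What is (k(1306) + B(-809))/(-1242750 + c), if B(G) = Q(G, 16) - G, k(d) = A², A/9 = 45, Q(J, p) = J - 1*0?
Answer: 18225/236444 ≈ 0.077080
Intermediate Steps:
Q(J, p) = J (Q(J, p) = J + 0 = J)
A = 405 (A = 9*45 = 405)
k(d) = 164025 (k(d) = 405² = 164025)
B(G) = 0 (B(G) = G - G = 0)
(k(1306) + B(-809))/(-1242750 + c) = (164025 + 0)/(-1242750 + 3370746) = 164025/2127996 = 164025*(1/2127996) = 18225/236444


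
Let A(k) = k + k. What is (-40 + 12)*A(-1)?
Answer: 56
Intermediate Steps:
A(k) = 2*k
(-40 + 12)*A(-1) = (-40 + 12)*(2*(-1)) = -28*(-2) = 56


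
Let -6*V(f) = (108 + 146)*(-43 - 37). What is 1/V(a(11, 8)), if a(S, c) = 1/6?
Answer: 3/10160 ≈ 0.00029528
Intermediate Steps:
a(S, c) = ⅙
V(f) = 10160/3 (V(f) = -(108 + 146)*(-43 - 37)/6 = -127*(-80)/3 = -⅙*(-20320) = 10160/3)
1/V(a(11, 8)) = 1/(10160/3) = 3/10160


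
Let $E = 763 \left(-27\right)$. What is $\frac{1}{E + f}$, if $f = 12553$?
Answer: $- \frac{1}{8048} \approx -0.00012425$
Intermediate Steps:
$E = -20601$
$\frac{1}{E + f} = \frac{1}{-20601 + 12553} = \frac{1}{-8048} = - \frac{1}{8048}$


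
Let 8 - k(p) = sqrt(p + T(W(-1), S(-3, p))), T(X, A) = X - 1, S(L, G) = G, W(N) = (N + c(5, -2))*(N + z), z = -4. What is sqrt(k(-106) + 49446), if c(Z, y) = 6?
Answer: sqrt(49454 - 2*I*sqrt(33)) ≈ 222.38 - 0.026*I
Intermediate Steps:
W(N) = (-4 + N)*(6 + N) (W(N) = (N + 6)*(N - 4) = (6 + N)*(-4 + N) = (-4 + N)*(6 + N))
T(X, A) = -1 + X
k(p) = 8 - sqrt(-26 + p) (k(p) = 8 - sqrt(p + (-1 + (-24 + (-1)**2 + 2*(-1)))) = 8 - sqrt(p + (-1 + (-24 + 1 - 2))) = 8 - sqrt(p + (-1 - 25)) = 8 - sqrt(p - 26) = 8 - sqrt(-26 + p))
sqrt(k(-106) + 49446) = sqrt((8 - sqrt(-26 - 106)) + 49446) = sqrt((8 - sqrt(-132)) + 49446) = sqrt((8 - 2*I*sqrt(33)) + 49446) = sqrt(49454 - 2*I*sqrt(33))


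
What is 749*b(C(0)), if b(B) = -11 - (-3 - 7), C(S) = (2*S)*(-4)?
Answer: -749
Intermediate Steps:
C(S) = -8*S
b(B) = -1 (b(B) = -11 - 1*(-10) = -11 + 10 = -1)
749*b(C(0)) = 749*(-1) = -749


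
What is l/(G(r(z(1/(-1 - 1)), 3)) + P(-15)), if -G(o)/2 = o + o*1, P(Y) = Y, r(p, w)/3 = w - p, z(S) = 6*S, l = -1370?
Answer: 1370/87 ≈ 15.747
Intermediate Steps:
r(p, w) = -3*p + 3*w (r(p, w) = 3*(w - p) = -3*p + 3*w)
G(o) = -4*o (G(o) = -2*(o + o*1) = -2*(o + o) = -4*o)
l/(G(r(z(1/(-1 - 1)), 3)) + P(-15)) = -1370/(-4*(-18/(-1 - 1) + 3*3) - 15) = -1370/(-4*(-18/(-2) + 9) - 15) = -1370/(-4*(-18*(-1)/2 + 9) - 15) = -1370/(-4*(-3*(-3) + 9) - 15) = -1370/(-4*(9 + 9) - 15) = -1370/(-4*18 - 15) = -1370/(-72 - 15) = -1370/(-87) = -1/87*(-1370) = 1370/87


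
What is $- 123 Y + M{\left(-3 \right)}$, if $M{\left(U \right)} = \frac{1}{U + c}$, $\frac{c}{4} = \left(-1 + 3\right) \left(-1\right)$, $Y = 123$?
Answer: $- \frac{166420}{11} \approx -15129.0$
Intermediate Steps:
$c = -8$ ($c = 4 \left(-1 + 3\right) \left(-1\right) = 4 \cdot 2 \left(-1\right) = 4 \left(-2\right) = -8$)
$M{\left(U \right)} = \frac{1}{-8 + U}$ ($M{\left(U \right)} = \frac{1}{U - 8} = \frac{1}{-8 + U}$)
$- 123 Y + M{\left(-3 \right)} = \left(-123\right) 123 + \frac{1}{-8 - 3} = -15129 + \frac{1}{-11} = -15129 - \frac{1}{11} = - \frac{166420}{11}$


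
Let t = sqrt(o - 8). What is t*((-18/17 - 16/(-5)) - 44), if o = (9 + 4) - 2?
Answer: -3558*sqrt(3)/85 ≈ -72.502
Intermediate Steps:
o = 11 (o = 13 - 2 = 11)
t = sqrt(3) (t = sqrt(11 - 8) = sqrt(3) ≈ 1.7320)
t*((-18/17 - 16/(-5)) - 44) = sqrt(3)*((-18/17 - 16/(-5)) - 44) = sqrt(3)*((-18*1/17 - 16*(-1/5)) - 44) = sqrt(3)*((-18/17 + 16/5) - 44) = sqrt(3)*(182/85 - 44) = sqrt(3)*(-3558/85) = -3558*sqrt(3)/85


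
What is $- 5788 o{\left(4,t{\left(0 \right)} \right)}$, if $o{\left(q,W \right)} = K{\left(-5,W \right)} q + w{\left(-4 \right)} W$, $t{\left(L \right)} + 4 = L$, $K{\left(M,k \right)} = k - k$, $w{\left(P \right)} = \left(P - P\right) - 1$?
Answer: $-23152$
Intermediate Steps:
$w{\left(P \right)} = -1$ ($w{\left(P \right)} = 0 - 1 = -1$)
$K{\left(M,k \right)} = 0$
$t{\left(L \right)} = -4 + L$
$o{\left(q,W \right)} = - W$ ($o{\left(q,W \right)} = 0 q - W = 0 - W = - W$)
$- 5788 o{\left(4,t{\left(0 \right)} \right)} = - 5788 \left(- (-4 + 0)\right) = - 5788 \left(\left(-1\right) \left(-4\right)\right) = \left(-5788\right) 4 = -23152$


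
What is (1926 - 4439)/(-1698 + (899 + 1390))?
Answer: -2513/591 ≈ -4.2521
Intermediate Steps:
(1926 - 4439)/(-1698 + (899 + 1390)) = -2513/(-1698 + 2289) = -2513/591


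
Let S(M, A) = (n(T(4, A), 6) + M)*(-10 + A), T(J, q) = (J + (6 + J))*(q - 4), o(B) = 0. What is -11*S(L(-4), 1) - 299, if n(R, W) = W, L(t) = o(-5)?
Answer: 295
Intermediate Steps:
L(t) = 0
T(J, q) = (-4 + q)*(6 + 2*J) (T(J, q) = (6 + 2*J)*(-4 + q) = (-4 + q)*(6 + 2*J))
S(M, A) = (-10 + A)*(6 + M) (S(M, A) = (6 + M)*(-10 + A) = (-10 + A)*(6 + M))
-11*S(L(-4), 1) - 299 = -11*(-60 - 10*0 + 6*1 + 1*0) - 299 = -11*(-60 + 0 + 6 + 0) - 299 = -11*(-54) - 299 = 594 - 299 = 295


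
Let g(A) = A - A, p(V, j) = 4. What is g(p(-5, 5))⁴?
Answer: 0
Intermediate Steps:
g(A) = 0
g(p(-5, 5))⁴ = 0⁴ = 0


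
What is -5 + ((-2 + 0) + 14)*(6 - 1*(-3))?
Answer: 103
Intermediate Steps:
-5 + ((-2 + 0) + 14)*(6 - 1*(-3)) = -5 + (-2 + 14)*(6 + 3) = -5 + 12*9 = -5 + 108 = 103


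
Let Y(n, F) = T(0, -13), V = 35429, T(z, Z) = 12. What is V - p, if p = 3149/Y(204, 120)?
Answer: 421999/12 ≈ 35167.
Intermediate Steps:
Y(n, F) = 12
p = 3149/12 ≈ 262.42
V - p = 35429 - 1*3149/12 = 35429 - 3149/12 = 421999/12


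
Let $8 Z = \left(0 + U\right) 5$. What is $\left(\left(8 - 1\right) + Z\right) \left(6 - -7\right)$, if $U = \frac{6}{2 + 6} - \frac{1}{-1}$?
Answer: $\frac{3367}{32} \approx 105.22$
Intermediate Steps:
$U = \frac{7}{4}$ ($U = \frac{6}{8} - -1 = 6 \cdot \frac{1}{8} + 1 = \frac{3}{4} + 1 = \frac{7}{4} \approx 1.75$)
$Z = \frac{35}{32}$ ($Z = \frac{\left(0 + \frac{7}{4}\right) 5}{8} = \frac{\frac{7}{4} \cdot 5}{8} = \frac{1}{8} \cdot \frac{35}{4} = \frac{35}{32} \approx 1.0938$)
$\left(\left(8 - 1\right) + Z\right) \left(6 - -7\right) = \left(\left(8 - 1\right) + \frac{35}{32}\right) \left(6 - -7\right) = \left(\left(8 - 1\right) + \frac{35}{32}\right) \left(6 + 7\right) = \left(7 + \frac{35}{32}\right) 13 = \frac{259}{32} \cdot 13 = \frac{3367}{32}$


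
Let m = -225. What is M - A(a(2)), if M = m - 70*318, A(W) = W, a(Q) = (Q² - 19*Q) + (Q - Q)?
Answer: -22451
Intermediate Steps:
a(Q) = Q² - 19*Q (a(Q) = (Q² - 19*Q) + 0 = Q² - 19*Q)
M = -22485 (M = -225 - 70*318 = -225 - 22260 = -22485)
M - A(a(2)) = -22485 - 2*(-19 + 2) = -22485 - 2*(-17) = -22485 - 1*(-34) = -22485 + 34 = -22451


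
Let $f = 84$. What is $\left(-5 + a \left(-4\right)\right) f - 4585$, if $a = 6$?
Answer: $-7021$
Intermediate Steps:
$\left(-5 + a \left(-4\right)\right) f - 4585 = \left(-5 + 6 \left(-4\right)\right) 84 - 4585 = \left(-5 - 24\right) 84 - 4585 = \left(-29\right) 84 - 4585 = -2436 - 4585 = -7021$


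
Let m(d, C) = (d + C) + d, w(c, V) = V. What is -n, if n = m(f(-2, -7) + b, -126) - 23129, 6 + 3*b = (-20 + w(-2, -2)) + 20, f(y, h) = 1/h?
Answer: 488473/21 ≈ 23261.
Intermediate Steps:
b = -8/3 (b = -2 + ((-20 - 2) + 20)/3 = -2 + (-22 + 20)/3 = -2 + (1/3)*(-2) = -2 - 2/3 = -8/3 ≈ -2.6667)
m(d, C) = C + 2*d (m(d, C) = (C + d) + d = C + 2*d)
n = -488473/21 (n = (-126 + 2*(1/(-7) - 8/3)) - 23129 = (-126 + 2*(-1/7 - 8/3)) - 23129 = (-126 + 2*(-59/21)) - 23129 = (-126 - 118/21) - 23129 = -2764/21 - 23129 = -488473/21 ≈ -23261.)
-n = -1*(-488473/21) = 488473/21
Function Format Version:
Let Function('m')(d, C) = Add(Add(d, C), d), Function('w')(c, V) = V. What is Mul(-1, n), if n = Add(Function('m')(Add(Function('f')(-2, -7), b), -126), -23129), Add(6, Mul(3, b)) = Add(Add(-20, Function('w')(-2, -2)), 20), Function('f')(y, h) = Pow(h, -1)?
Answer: Rational(488473, 21) ≈ 23261.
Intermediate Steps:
b = Rational(-8, 3) (b = Add(-2, Mul(Rational(1, 3), Add(Add(-20, -2), 20))) = Add(-2, Mul(Rational(1, 3), Add(-22, 20))) = Add(-2, Mul(Rational(1, 3), -2)) = Add(-2, Rational(-2, 3)) = Rational(-8, 3) ≈ -2.6667)
Function('m')(d, C) = Add(C, Mul(2, d)) (Function('m')(d, C) = Add(Add(C, d), d) = Add(C, Mul(2, d)))
n = Rational(-488473, 21) (n = Add(Add(-126, Mul(2, Add(Pow(-7, -1), Rational(-8, 3)))), -23129) = Add(Add(-126, Mul(2, Add(Rational(-1, 7), Rational(-8, 3)))), -23129) = Add(Add(-126, Mul(2, Rational(-59, 21))), -23129) = Add(Add(-126, Rational(-118, 21)), -23129) = Add(Rational(-2764, 21), -23129) = Rational(-488473, 21) ≈ -23261.)
Mul(-1, n) = Mul(-1, Rational(-488473, 21)) = Rational(488473, 21)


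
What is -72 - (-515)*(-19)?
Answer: -9857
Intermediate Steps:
-72 - (-515)*(-19) = -72 - 103*95 = -72 - 9785 = -9857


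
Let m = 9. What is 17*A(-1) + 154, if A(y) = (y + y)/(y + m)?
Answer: 599/4 ≈ 149.75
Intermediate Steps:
A(y) = 2*y/(9 + y) (A(y) = (y + y)/(y + 9) = (2*y)/(9 + y) = 2*y/(9 + y))
17*A(-1) + 154 = 17*(2*(-1)/(9 - 1)) + 154 = 17*(2*(-1)/8) + 154 = 17*(2*(-1)*(⅛)) + 154 = 17*(-¼) + 154 = -17/4 + 154 = 599/4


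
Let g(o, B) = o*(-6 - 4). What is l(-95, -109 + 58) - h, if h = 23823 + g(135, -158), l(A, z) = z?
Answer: -22524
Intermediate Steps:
g(o, B) = -10*o (g(o, B) = o*(-10) = -10*o)
h = 22473 (h = 23823 - 10*135 = 23823 - 1350 = 22473)
l(-95, -109 + 58) - h = (-109 + 58) - 1*22473 = -51 - 22473 = -22524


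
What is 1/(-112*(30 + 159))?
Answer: -1/21168 ≈ -4.7241e-5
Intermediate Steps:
1/(-112*(30 + 159)) = 1/(-112*189) = 1/(-21168) = -1/21168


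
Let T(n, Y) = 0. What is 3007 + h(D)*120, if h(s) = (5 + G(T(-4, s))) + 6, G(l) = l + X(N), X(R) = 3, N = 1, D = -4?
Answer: 4687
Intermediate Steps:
G(l) = 3 + l (G(l) = l + 3 = 3 + l)
h(s) = 14 (h(s) = (5 + (3 + 0)) + 6 = (5 + 3) + 6 = 8 + 6 = 14)
3007 + h(D)*120 = 3007 + 14*120 = 3007 + 1680 = 4687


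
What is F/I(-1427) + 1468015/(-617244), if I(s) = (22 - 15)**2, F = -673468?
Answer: -415766014927/30244956 ≈ -13747.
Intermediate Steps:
I(s) = 49 (I(s) = 7**2 = 49)
F/I(-1427) + 1468015/(-617244) = -673468/49 + 1468015/(-617244) = -673468*1/49 + 1468015*(-1/617244) = -673468/49 - 1468015/617244 = -415766014927/30244956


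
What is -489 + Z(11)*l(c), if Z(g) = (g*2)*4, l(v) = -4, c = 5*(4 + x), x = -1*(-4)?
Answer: -841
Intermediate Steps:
x = 4
c = 40 (c = 5*(4 + 4) = 5*8 = 40)
Z(g) = 8*g (Z(g) = (2*g)*4 = 8*g)
-489 + Z(11)*l(c) = -489 + (8*11)*(-4) = -489 + 88*(-4) = -489 - 352 = -841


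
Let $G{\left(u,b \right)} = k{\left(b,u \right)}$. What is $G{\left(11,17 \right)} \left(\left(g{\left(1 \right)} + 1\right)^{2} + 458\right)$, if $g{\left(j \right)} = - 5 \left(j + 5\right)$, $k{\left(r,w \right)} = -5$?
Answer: $-6495$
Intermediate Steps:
$G{\left(u,b \right)} = -5$
$g{\left(j \right)} = -25 - 5 j$ ($g{\left(j \right)} = - 5 \left(5 + j\right) = -25 - 5 j$)
$G{\left(11,17 \right)} \left(\left(g{\left(1 \right)} + 1\right)^{2} + 458\right) = - 5 \left(\left(\left(-25 - 5\right) + 1\right)^{2} + 458\right) = - 5 \left(\left(-30 + 1\right)^{2} + 458\right) = - 5 \left(\left(-29\right)^{2} + 458\right) = - 5 \left(841 + 458\right) = \left(-5\right) 1299 = -6495$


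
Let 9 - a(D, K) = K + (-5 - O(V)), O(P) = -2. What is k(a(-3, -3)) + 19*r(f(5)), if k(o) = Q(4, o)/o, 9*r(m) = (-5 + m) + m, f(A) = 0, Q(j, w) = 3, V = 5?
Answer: -466/45 ≈ -10.356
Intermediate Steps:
r(m) = -5/9 + 2*m/9 (r(m) = ((-5 + m) + m)/9 = (-5 + 2*m)/9 = -5/9 + 2*m/9)
a(D, K) = 12 - K (a(D, K) = 9 - (K + (-5 - 1*(-2))) = 9 - (K + (-5 + 2)) = 9 - (K - 3) = 9 - (-3 + K) = 9 + (3 - K) = 12 - K)
k(o) = 3/o
k(a(-3, -3)) + 19*r(f(5)) = 3/(12 - 1*(-3)) + 19*(-5/9 + (2/9)*0) = 3/(12 + 3) + 19*(-5/9 + 0) = 3/15 + 19*(-5/9) = 3*(1/15) - 95/9 = 1/5 - 95/9 = -466/45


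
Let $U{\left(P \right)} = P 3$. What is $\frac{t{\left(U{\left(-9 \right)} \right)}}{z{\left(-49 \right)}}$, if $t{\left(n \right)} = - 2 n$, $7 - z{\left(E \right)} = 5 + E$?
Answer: $\frac{18}{17} \approx 1.0588$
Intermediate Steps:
$z{\left(E \right)} = 2 - E$ ($z{\left(E \right)} = 7 - \left(5 + E\right) = 2 - E$)
$U{\left(P \right)} = 3 P$
$\frac{t{\left(U{\left(-9 \right)} \right)}}{z{\left(-49 \right)}} = \frac{\left(-2\right) 3 \left(-9\right)}{2 - -49} = \frac{\left(-2\right) \left(-27\right)}{2 + 49} = \frac{54}{51} = 54 \cdot \frac{1}{51} = \frac{18}{17}$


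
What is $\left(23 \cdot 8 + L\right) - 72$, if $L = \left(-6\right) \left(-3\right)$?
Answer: $130$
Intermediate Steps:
$L = 18$
$\left(23 \cdot 8 + L\right) - 72 = \left(23 \cdot 8 + 18\right) - 72 = \left(184 + 18\right) - 72 = 202 - 72 = 130$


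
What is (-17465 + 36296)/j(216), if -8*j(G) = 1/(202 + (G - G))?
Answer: -30430896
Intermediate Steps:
j(G) = -1/1616 (j(G) = -1/(8*(202 + (G - G))) = -1/(8*(202 + 0)) = -⅛/202 = -⅛*1/202 = -1/1616)
(-17465 + 36296)/j(216) = (-17465 + 36296)/(-1/1616) = 18831*(-1616) = -30430896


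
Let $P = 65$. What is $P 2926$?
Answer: $190190$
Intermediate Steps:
$P 2926 = 65 \cdot 2926 = 190190$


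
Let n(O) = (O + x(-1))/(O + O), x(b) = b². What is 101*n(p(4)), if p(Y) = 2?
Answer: 303/4 ≈ 75.750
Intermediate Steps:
n(O) = (1 + O)/(2*O) (n(O) = (O + (-1)²)/(O + O) = (O + 1)/((2*O)) = (1 + O)*(1/(2*O)) = (1 + O)/(2*O))
101*n(p(4)) = 101*((½)*(1 + 2)/2) = 101*((½)*(½)*3) = 101*(¾) = 303/4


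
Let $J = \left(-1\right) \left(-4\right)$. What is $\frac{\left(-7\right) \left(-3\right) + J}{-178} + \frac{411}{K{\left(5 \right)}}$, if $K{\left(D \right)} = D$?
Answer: $\frac{73033}{890} \approx 82.06$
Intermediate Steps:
$J = 4$
$\frac{\left(-7\right) \left(-3\right) + J}{-178} + \frac{411}{K{\left(5 \right)}} = \frac{\left(-7\right) \left(-3\right) + 4}{-178} + \frac{411}{5} = \left(21 + 4\right) \left(- \frac{1}{178}\right) + 411 \cdot \frac{1}{5} = 25 \left(- \frac{1}{178}\right) + \frac{411}{5} = - \frac{25}{178} + \frac{411}{5} = \frac{73033}{890}$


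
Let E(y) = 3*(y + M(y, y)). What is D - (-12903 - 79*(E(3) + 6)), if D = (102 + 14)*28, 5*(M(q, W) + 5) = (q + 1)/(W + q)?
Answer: 80913/5 ≈ 16183.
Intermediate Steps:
M(q, W) = -5 + (1 + q)/(5*(W + q)) (M(q, W) = -5 + ((q + 1)/(W + q))/5 = -5 + ((1 + q)/(W + q))/5 = -5 + (1 + q)/(5*(W + q)))
E(y) = 3*y + 3*(1 - 49*y)/(10*y) (E(y) = 3*(y + (1 - 25*y - 24*y)/(5*(y + y))) = 3*(y + (1 - 49*y)/(5*((2*y)))) = 3*(y + (1/(2*y))*(1 - 49*y)/5) = 3*(y + (1 - 49*y)/(10*y)) = 3*y + 3*(1 - 49*y)/(10*y))
D = 3248 (D = 116*28 = 3248)
D - (-12903 - 79*(E(3) + 6)) = 3248 - (-12903 - 79*((-147/10 + 3*3 + (3/10)/3) + 6)) = 3248 - (-12903 - 79*((-147/10 + 9 + (3/10)*(⅓)) + 6)) = 3248 - (-12903 - 79*((-147/10 + 9 + ⅒) + 6)) = 3248 - (-12903 - 79*(-28/5 + 6)) = 3248 - (-12903 - 79*2/5) = 3248 - (-12903 - 1*158/5) = 3248 - (-12903 - 158/5) = 3248 - 1*(-64673/5) = 3248 + 64673/5 = 80913/5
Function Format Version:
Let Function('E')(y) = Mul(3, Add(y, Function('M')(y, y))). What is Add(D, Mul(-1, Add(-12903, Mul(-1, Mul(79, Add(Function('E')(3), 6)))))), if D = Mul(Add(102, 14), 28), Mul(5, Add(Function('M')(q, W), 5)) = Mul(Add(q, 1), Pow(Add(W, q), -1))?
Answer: Rational(80913, 5) ≈ 16183.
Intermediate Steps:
Function('M')(q, W) = Add(-5, Mul(Rational(1, 5), Pow(Add(W, q), -1), Add(1, q))) (Function('M')(q, W) = Add(-5, Mul(Rational(1, 5), Mul(Add(q, 1), Pow(Add(W, q), -1)))) = Add(-5, Mul(Rational(1, 5), Mul(Add(1, q), Pow(Add(W, q), -1)))) = Add(-5, Mul(Rational(1, 5), Mul(Pow(Add(W, q), -1), Add(1, q)))) = Add(-5, Mul(Rational(1, 5), Pow(Add(W, q), -1), Add(1, q))))
Function('E')(y) = Add(Mul(3, y), Mul(Rational(3, 10), Pow(y, -1), Add(1, Mul(-49, y)))) (Function('E')(y) = Mul(3, Add(y, Mul(Rational(1, 5), Pow(Add(y, y), -1), Add(1, Mul(-25, y), Mul(-24, y))))) = Mul(3, Add(y, Mul(Rational(1, 5), Pow(Mul(2, y), -1), Add(1, Mul(-49, y))))) = Mul(3, Add(y, Mul(Rational(1, 5), Mul(Rational(1, 2), Pow(y, -1)), Add(1, Mul(-49, y))))) = Mul(3, Add(y, Mul(Rational(1, 10), Pow(y, -1), Add(1, Mul(-49, y))))) = Add(Mul(3, y), Mul(Rational(3, 10), Pow(y, -1), Add(1, Mul(-49, y)))))
D = 3248 (D = Mul(116, 28) = 3248)
Add(D, Mul(-1, Add(-12903, Mul(-1, Mul(79, Add(Function('E')(3), 6)))))) = Add(3248, Mul(-1, Add(-12903, Mul(-1, Mul(79, Add(Add(Rational(-147, 10), Mul(3, 3), Mul(Rational(3, 10), Pow(3, -1))), 6)))))) = Add(3248, Mul(-1, Add(-12903, Mul(-1, Mul(79, Add(Add(Rational(-147, 10), 9, Mul(Rational(3, 10), Rational(1, 3))), 6)))))) = Add(3248, Mul(-1, Add(-12903, Mul(-1, Mul(79, Add(Add(Rational(-147, 10), 9, Rational(1, 10)), 6)))))) = Add(3248, Mul(-1, Add(-12903, Mul(-1, Mul(79, Add(Rational(-28, 5), 6)))))) = Add(3248, Mul(-1, Add(-12903, Mul(-1, Mul(79, Rational(2, 5)))))) = Add(3248, Mul(-1, Add(-12903, Mul(-1, Rational(158, 5))))) = Add(3248, Mul(-1, Add(-12903, Rational(-158, 5)))) = Add(3248, Mul(-1, Rational(-64673, 5))) = Add(3248, Rational(64673, 5)) = Rational(80913, 5)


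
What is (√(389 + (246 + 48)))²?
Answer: 683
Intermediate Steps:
(√(389 + (246 + 48)))² = (√(389 + 294))² = (√683)² = 683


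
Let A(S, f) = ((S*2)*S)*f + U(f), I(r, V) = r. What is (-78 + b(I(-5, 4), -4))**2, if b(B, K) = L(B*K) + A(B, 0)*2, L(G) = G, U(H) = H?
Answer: 3364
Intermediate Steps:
A(S, f) = f + 2*f*S**2 (A(S, f) = ((S*2)*S)*f + f = ((2*S)*S)*f + f = (2*S**2)*f + f = 2*f*S**2 + f = f + 2*f*S**2)
b(B, K) = B*K (b(B, K) = B*K + (0*(1 + 2*B**2))*2 = B*K + 0*2 = B*K + 0 = B*K)
(-78 + b(I(-5, 4), -4))**2 = (-78 - 5*(-4))**2 = (-78 + 20)**2 = (-58)**2 = 3364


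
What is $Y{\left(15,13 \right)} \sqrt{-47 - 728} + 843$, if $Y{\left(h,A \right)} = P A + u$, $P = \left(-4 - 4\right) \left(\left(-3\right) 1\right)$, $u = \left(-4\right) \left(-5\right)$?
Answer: $843 + 1660 i \sqrt{31} \approx 843.0 + 9242.5 i$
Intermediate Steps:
$u = 20$
$P = 24$ ($P = \left(-8\right) \left(-3\right) = 24$)
$Y{\left(h,A \right)} = 20 + 24 A$ ($Y{\left(h,A \right)} = 24 A + 20 = 20 + 24 A$)
$Y{\left(15,13 \right)} \sqrt{-47 - 728} + 843 = \left(20 + 24 \cdot 13\right) \sqrt{-47 - 728} + 843 = \left(20 + 312\right) \sqrt{-775} + 843 = 332 \cdot 5 i \sqrt{31} + 843 = 1660 i \sqrt{31} + 843 = 843 + 1660 i \sqrt{31}$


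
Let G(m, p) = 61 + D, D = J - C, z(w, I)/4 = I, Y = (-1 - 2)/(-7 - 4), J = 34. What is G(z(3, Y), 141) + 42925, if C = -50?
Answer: 43070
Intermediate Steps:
Y = 3/11 (Y = -3/(-11) = -3*(-1/11) = 3/11 ≈ 0.27273)
z(w, I) = 4*I
D = 84 (D = 34 - 1*(-50) = 34 + 50 = 84)
G(m, p) = 145 (G(m, p) = 61 + 84 = 145)
G(z(3, Y), 141) + 42925 = 145 + 42925 = 43070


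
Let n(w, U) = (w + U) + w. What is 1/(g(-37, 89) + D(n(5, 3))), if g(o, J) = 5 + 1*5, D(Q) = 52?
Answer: 1/62 ≈ 0.016129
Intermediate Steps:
n(w, U) = U + 2*w (n(w, U) = (U + w) + w = U + 2*w)
g(o, J) = 10 (g(o, J) = 5 + 5 = 10)
1/(g(-37, 89) + D(n(5, 3))) = 1/(10 + 52) = 1/62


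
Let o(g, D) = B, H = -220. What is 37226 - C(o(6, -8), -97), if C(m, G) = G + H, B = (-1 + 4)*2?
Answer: 37543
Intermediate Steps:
B = 6 (B = 3*2 = 6)
o(g, D) = 6
C(m, G) = -220 + G (C(m, G) = G - 220 = -220 + G)
37226 - C(o(6, -8), -97) = 37226 - (-220 - 97) = 37226 - 1*(-317) = 37226 + 317 = 37543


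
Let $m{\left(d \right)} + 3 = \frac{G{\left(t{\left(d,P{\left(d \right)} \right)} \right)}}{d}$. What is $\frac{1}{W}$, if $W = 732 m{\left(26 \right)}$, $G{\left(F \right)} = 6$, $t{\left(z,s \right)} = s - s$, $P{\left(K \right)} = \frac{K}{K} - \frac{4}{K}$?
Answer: $- \frac{13}{26352} \approx -0.00049332$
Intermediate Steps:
$P{\left(K \right)} = 1 - \frac{4}{K}$
$t{\left(z,s \right)} = 0$
$m{\left(d \right)} = -3 + \frac{6}{d}$
$W = - \frac{26352}{13}$ ($W = 732 \left(-3 + \frac{6}{26}\right) = 732 \left(-3 + 6 \cdot \frac{1}{26}\right) = 732 \left(-3 + \frac{3}{13}\right) = 732 \left(- \frac{36}{13}\right) = - \frac{26352}{13} \approx -2027.1$)
$\frac{1}{W} = \frac{1}{- \frac{26352}{13}} = - \frac{13}{26352}$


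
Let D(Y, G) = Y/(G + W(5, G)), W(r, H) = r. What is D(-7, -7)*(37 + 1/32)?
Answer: 8295/64 ≈ 129.61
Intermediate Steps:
D(Y, G) = Y/(5 + G) (D(Y, G) = Y/(G + 5) = Y/(5 + G))
D(-7, -7)*(37 + 1/32) = (-7/(5 - 7))*(37 + 1/32) = (-7/(-2))*(37 + 1/32) = -7*(-½)*(1185/32) = (7/2)*(1185/32) = 8295/64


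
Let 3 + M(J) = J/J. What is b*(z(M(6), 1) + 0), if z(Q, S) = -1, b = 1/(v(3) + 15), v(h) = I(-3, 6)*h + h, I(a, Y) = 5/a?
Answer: -1/13 ≈ -0.076923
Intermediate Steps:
v(h) = -2*h/3 (v(h) = (5/(-3))*h + h = (5*(-⅓))*h + h = -5*h/3 + h = -2*h/3)
M(J) = -2 (M(J) = -3 + J/J = -3 + 1 = -2)
b = 1/13 (b = 1/(-⅔*3 + 15) = 1/(-2 + 15) = 1/13 ≈ 0.076923)
b*(z(M(6), 1) + 0) = (-1 + 0)/13 = (1/13)*(-1) = -1/13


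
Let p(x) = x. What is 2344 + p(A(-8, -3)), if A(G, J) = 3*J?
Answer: 2335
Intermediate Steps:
2344 + p(A(-8, -3)) = 2344 + 3*(-3) = 2344 - 9 = 2335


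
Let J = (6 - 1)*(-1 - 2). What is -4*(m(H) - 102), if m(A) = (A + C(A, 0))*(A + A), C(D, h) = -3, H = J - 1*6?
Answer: -3624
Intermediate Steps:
J = -15 (J = 5*(-3) = -15)
H = -21 (H = -15 - 1*6 = -15 - 6 = -21)
m(A) = 2*A*(-3 + A) (m(A) = (A - 3)*(A + A) = (-3 + A)*(2*A) = 2*A*(-3 + A))
-4*(m(H) - 102) = -4*(2*(-21)*(-3 - 21) - 102) = -4*(2*(-21)*(-24) - 102) = -4*(1008 - 102) = -4*906 = -3624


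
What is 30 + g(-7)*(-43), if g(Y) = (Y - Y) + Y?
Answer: 331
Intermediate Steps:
g(Y) = Y (g(Y) = 0 + Y = Y)
30 + g(-7)*(-43) = 30 - 7*(-43) = 30 + 301 = 331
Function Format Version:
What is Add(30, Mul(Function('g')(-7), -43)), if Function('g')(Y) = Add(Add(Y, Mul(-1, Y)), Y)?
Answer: 331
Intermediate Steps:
Function('g')(Y) = Y (Function('g')(Y) = Add(0, Y) = Y)
Add(30, Mul(Function('g')(-7), -43)) = Add(30, Mul(-7, -43)) = Add(30, 301) = 331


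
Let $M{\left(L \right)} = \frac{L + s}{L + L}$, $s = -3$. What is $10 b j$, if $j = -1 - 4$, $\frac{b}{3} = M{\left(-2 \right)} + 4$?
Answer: $- \frac{1575}{2} \approx -787.5$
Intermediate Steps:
$M{\left(L \right)} = \frac{-3 + L}{2 L}$ ($M{\left(L \right)} = \frac{L - 3}{L + L} = \frac{-3 + L}{2 L}$)
$b = \frac{63}{4}$ ($b = 3 \left(\frac{-3 - 2}{2 \left(-2\right)} + 4\right) = 3 \left(\frac{1}{2} \left(- \frac{1}{2}\right) \left(-5\right) + 4\right) = 3 \left(\frac{5}{4} + 4\right) = 3 \cdot \frac{21}{4} = \frac{63}{4} \approx 15.75$)
$j = -5$ ($j = -1 - 4 = -5$)
$10 b j = 10 \cdot \frac{63}{4} \left(-5\right) = \frac{315}{2} \left(-5\right) = - \frac{1575}{2}$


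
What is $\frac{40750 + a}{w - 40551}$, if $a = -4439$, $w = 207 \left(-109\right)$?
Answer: $- \frac{36311}{63114} \approx -0.57532$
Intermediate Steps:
$w = -22563$
$\frac{40750 + a}{w - 40551} = \frac{40750 - 4439}{-22563 - 40551} = \frac{36311}{-63114} = 36311 \left(- \frac{1}{63114}\right) = - \frac{36311}{63114}$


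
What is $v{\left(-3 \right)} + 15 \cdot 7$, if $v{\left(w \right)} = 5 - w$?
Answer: $113$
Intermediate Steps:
$v{\left(-3 \right)} + 15 \cdot 7 = \left(5 - -3\right) + 15 \cdot 7 = \left(5 + 3\right) + 105 = 8 + 105 = 113$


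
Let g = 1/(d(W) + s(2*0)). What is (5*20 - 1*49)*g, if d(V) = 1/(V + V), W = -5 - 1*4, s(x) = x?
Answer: -918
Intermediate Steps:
W = -9 (W = -5 - 4 = -9)
d(V) = 1/(2*V)
g = -18 (g = 1/((½)/(-9) + 2*0) = 1/((½)*(-⅑) + 0) = 1/(-1/18 + 0) = 1/(-1/18) = -18)
(5*20 - 1*49)*g = (5*20 - 1*49)*(-18) = (100 - 49)*(-18) = 51*(-18) = -918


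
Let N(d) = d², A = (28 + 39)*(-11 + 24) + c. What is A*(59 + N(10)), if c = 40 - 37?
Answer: 138966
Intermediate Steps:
c = 3
A = 874 (A = (28 + 39)*(-11 + 24) + 3 = 67*13 + 3 = 871 + 3 = 874)
A*(59 + N(10)) = 874*(59 + 10²) = 874*(59 + 100) = 874*159 = 138966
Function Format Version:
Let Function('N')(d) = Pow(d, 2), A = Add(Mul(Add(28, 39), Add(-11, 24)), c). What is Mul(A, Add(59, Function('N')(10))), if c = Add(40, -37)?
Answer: 138966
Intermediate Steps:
c = 3
A = 874 (A = Add(Mul(Add(28, 39), Add(-11, 24)), 3) = Add(Mul(67, 13), 3) = Add(871, 3) = 874)
Mul(A, Add(59, Function('N')(10))) = Mul(874, Add(59, Pow(10, 2))) = Mul(874, Add(59, 100)) = Mul(874, 159) = 138966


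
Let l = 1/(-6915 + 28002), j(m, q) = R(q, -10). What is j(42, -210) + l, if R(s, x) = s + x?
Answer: -4639139/21087 ≈ -220.00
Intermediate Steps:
j(m, q) = -10 + q (j(m, q) = q - 10 = -10 + q)
l = 1/21087 ≈ 4.7423e-5
j(42, -210) + l = (-10 - 210) + 1/21087 = -220 + 1/21087 = -4639139/21087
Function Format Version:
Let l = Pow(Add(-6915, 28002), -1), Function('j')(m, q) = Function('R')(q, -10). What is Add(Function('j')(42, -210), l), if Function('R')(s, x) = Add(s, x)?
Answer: Rational(-4639139, 21087) ≈ -220.00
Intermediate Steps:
Function('j')(m, q) = Add(-10, q) (Function('j')(m, q) = Add(q, -10) = Add(-10, q))
l = Rational(1, 21087) (l = Pow(21087, -1) = Rational(1, 21087) ≈ 4.7423e-5)
Add(Function('j')(42, -210), l) = Add(Add(-10, -210), Rational(1, 21087)) = Add(-220, Rational(1, 21087)) = Rational(-4639139, 21087)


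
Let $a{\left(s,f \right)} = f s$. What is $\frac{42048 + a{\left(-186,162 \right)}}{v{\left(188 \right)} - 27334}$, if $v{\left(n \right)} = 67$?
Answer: $- \frac{3972}{9089} \approx -0.43701$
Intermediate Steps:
$\frac{42048 + a{\left(-186,162 \right)}}{v{\left(188 \right)} - 27334} = \frac{42048 + 162 \left(-186\right)}{67 - 27334} = \frac{42048 - 30132}{-27267} = 11916 \left(- \frac{1}{27267}\right) = - \frac{3972}{9089}$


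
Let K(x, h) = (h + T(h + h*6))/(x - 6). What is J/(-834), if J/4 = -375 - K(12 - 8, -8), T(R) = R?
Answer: 814/417 ≈ 1.9520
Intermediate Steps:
K(x, h) = 8*h/(-6 + x) (K(x, h) = (h + (h + h*6))/(x - 6) = (h + (h + 6*h))/(-6 + x) = (h + 7*h)/(-6 + x) = (8*h)/(-6 + x) = 8*h/(-6 + x))
J = -1628 (J = 4*(-375 - 8*(-8)/(-6 + (12 - 8))) = 4*(-375 - 8*(-8)/(-6 + 4)) = 4*(-375 - 8*(-8)/(-2)) = 4*(-375 - 8*(-8)*(-1)/2) = 4*(-375 - 1*32) = 4*(-375 - 32) = 4*(-407) = -1628)
J/(-834) = -1628/(-834) = -1628*(-1/834) = 814/417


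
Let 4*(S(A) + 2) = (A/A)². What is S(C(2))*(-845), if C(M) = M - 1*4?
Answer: 5915/4 ≈ 1478.8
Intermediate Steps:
C(M) = -4 + M (C(M) = M - 4 = -4 + M)
S(A) = -7/4 (S(A) = -2 + (A/A)²/4 = -2 + (¼)*1² = -2 + (¼)*1 = -2 + ¼ = -7/4)
S(C(2))*(-845) = -7/4*(-845) = 5915/4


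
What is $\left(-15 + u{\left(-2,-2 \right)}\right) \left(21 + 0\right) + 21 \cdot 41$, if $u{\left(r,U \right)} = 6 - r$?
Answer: $714$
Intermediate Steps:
$\left(-15 + u{\left(-2,-2 \right)}\right) \left(21 + 0\right) + 21 \cdot 41 = \left(-15 + \left(6 - -2\right)\right) \left(21 + 0\right) + 21 \cdot 41 = \left(-15 + \left(6 + 2\right)\right) 21 + 861 = \left(-15 + 8\right) 21 + 861 = \left(-7\right) 21 + 861 = -147 + 861 = 714$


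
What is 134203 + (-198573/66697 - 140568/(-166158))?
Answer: 247874375433490/1847040021 ≈ 1.3420e+5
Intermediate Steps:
134203 + (-198573/66697 - 140568/(-166158)) = 134203 + (-198573*1/66697 - 140568*(-1/166158)) = 134203 + (-198573/66697 + 23428/27693) = 134203 - 3936504773/1847040021 = 247874375433490/1847040021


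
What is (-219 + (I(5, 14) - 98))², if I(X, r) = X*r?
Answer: 61009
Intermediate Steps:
(-219 + (I(5, 14) - 98))² = (-219 + (5*14 - 98))² = (-219 + (70 - 98))² = (-219 - 28)² = (-247)² = 61009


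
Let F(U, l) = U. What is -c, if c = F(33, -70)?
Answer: -33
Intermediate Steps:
c = 33
-c = -1*33 = -33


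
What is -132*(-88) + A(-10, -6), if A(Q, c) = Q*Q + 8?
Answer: 11724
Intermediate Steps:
A(Q, c) = 8 + Q² (A(Q, c) = Q² + 8 = 8 + Q²)
-132*(-88) + A(-10, -6) = -132*(-88) + (8 + (-10)²) = 11616 + (8 + 100) = 11616 + 108 = 11724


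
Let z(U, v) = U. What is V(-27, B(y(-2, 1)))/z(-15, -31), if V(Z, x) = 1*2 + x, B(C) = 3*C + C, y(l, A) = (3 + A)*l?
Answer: 2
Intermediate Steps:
y(l, A) = l*(3 + A)
B(C) = 4*C
V(Z, x) = 2 + x
V(-27, B(y(-2, 1)))/z(-15, -31) = (2 + 4*(-2*(3 + 1)))/(-15) = (2 + 4*(-2*4))*(-1/15) = (2 + 4*(-8))*(-1/15) = (2 - 32)*(-1/15) = -30*(-1/15) = 2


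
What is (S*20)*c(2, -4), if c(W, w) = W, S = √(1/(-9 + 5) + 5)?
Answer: 20*√19 ≈ 87.178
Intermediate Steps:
S = √19/2 (S = √(1/(-4) + 5) = √(-¼ + 5) = √(19/4) = √19/2 ≈ 2.1795)
(S*20)*c(2, -4) = ((√19/2)*20)*2 = (10*√19)*2 = 20*√19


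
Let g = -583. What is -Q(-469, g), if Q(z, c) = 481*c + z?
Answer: 280892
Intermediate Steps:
Q(z, c) = z + 481*c
-Q(-469, g) = -(-469 + 481*(-583)) = -(-469 - 280423) = -1*(-280892) = 280892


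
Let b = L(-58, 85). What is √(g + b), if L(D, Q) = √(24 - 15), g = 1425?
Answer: 2*√357 ≈ 37.789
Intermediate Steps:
L(D, Q) = 3 (L(D, Q) = √9 = 3)
b = 3
√(g + b) = √(1425 + 3) = √1428 = 2*√357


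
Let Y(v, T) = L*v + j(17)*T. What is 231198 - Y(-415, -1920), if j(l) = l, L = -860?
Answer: -93062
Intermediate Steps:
Y(v, T) = -860*v + 17*T
231198 - Y(-415, -1920) = 231198 - (-860*(-415) + 17*(-1920)) = 231198 - (356900 - 32640) = 231198 - 1*324260 = 231198 - 324260 = -93062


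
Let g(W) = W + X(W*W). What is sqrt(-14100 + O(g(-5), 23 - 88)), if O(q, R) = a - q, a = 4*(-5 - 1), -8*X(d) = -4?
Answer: I*sqrt(56478)/2 ≈ 118.83*I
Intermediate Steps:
X(d) = 1/2 (X(d) = -1/8*(-4) = 1/2)
a = -24 (a = 4*(-6) = -24)
g(W) = 1/2 + W (g(W) = W + 1/2 = 1/2 + W)
O(q, R) = -24 - q
sqrt(-14100 + O(g(-5), 23 - 88)) = sqrt(-14100 + (-24 - (1/2 - 5))) = sqrt(-14100 + (-24 - 1*(-9/2))) = sqrt(-14100 + (-24 + 9/2)) = sqrt(-14100 - 39/2) = sqrt(-28239/2) = I*sqrt(56478)/2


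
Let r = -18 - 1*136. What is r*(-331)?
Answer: 50974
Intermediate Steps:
r = -154 (r = -18 - 136 = -154)
r*(-331) = -154*(-331) = 50974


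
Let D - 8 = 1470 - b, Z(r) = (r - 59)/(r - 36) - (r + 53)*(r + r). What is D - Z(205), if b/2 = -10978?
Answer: 21837020/169 ≈ 1.2921e+5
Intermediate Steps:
b = -21956 (b = 2*(-10978) = -21956)
Z(r) = (-59 + r)/(-36 + r) - 2*r*(53 + r) (Z(r) = (-59 + r)/(-36 + r) - (53 + r)*2*r = (-59 + r)/(-36 + r) - 2*r*(53 + r))
D = 23434 (D = 8 + (1470 - 1*(-21956)) = 8 + (1470 + 21956) = 8 + 23426 = 23434)
D - Z(205) = 23434 - (-59 - 34*205² - 2*205³ + 3817*205)/(-36 + 205) = 23434 - (-59 - 34*42025 - 2*8615125 + 782485)/169 = 23434 - (-59 - 1428850 - 17230250 + 782485)/169 = 23434 - (-17876674)/169 = 23434 - 1*(-17876674/169) = 23434 + 17876674/169 = 21837020/169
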